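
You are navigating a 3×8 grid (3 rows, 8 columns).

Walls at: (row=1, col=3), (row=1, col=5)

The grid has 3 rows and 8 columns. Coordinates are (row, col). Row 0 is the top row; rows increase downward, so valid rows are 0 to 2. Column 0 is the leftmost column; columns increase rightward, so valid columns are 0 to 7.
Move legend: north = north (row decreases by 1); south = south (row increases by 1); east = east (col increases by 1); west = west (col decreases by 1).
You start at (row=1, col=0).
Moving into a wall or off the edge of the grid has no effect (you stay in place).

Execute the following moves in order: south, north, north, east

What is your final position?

Answer: Final position: (row=0, col=1)

Derivation:
Start: (row=1, col=0)
  south (south): (row=1, col=0) -> (row=2, col=0)
  north (north): (row=2, col=0) -> (row=1, col=0)
  north (north): (row=1, col=0) -> (row=0, col=0)
  east (east): (row=0, col=0) -> (row=0, col=1)
Final: (row=0, col=1)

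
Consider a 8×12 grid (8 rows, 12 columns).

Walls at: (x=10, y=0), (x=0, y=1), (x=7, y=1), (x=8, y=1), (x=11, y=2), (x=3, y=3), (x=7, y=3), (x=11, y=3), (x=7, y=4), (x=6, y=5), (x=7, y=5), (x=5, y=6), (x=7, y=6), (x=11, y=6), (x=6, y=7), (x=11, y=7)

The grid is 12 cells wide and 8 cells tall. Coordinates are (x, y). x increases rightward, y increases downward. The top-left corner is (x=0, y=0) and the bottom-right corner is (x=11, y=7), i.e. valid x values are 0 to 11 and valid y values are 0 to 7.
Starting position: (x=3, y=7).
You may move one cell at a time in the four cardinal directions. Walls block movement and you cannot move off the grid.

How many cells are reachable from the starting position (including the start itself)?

BFS flood-fill from (x=3, y=7):
  Distance 0: (x=3, y=7)
  Distance 1: (x=3, y=6), (x=2, y=7), (x=4, y=7)
  Distance 2: (x=3, y=5), (x=2, y=6), (x=4, y=6), (x=1, y=7), (x=5, y=7)
  Distance 3: (x=3, y=4), (x=2, y=5), (x=4, y=5), (x=1, y=6), (x=0, y=7)
  Distance 4: (x=2, y=4), (x=4, y=4), (x=1, y=5), (x=5, y=5), (x=0, y=6)
  Distance 5: (x=2, y=3), (x=4, y=3), (x=1, y=4), (x=5, y=4), (x=0, y=5)
  Distance 6: (x=2, y=2), (x=4, y=2), (x=1, y=3), (x=5, y=3), (x=0, y=4), (x=6, y=4)
  Distance 7: (x=2, y=1), (x=4, y=1), (x=1, y=2), (x=3, y=2), (x=5, y=2), (x=0, y=3), (x=6, y=3)
  Distance 8: (x=2, y=0), (x=4, y=0), (x=1, y=1), (x=3, y=1), (x=5, y=1), (x=0, y=2), (x=6, y=2)
  Distance 9: (x=1, y=0), (x=3, y=0), (x=5, y=0), (x=6, y=1), (x=7, y=2)
  Distance 10: (x=0, y=0), (x=6, y=0), (x=8, y=2)
  Distance 11: (x=7, y=0), (x=9, y=2), (x=8, y=3)
  Distance 12: (x=8, y=0), (x=9, y=1), (x=10, y=2), (x=9, y=3), (x=8, y=4)
  Distance 13: (x=9, y=0), (x=10, y=1), (x=10, y=3), (x=9, y=4), (x=8, y=5)
  Distance 14: (x=11, y=1), (x=10, y=4), (x=9, y=5), (x=8, y=6)
  Distance 15: (x=11, y=0), (x=11, y=4), (x=10, y=5), (x=9, y=6), (x=8, y=7)
  Distance 16: (x=11, y=5), (x=10, y=6), (x=7, y=7), (x=9, y=7)
  Distance 17: (x=10, y=7)
Total reachable: 79 (grid has 80 open cells total)

Answer: Reachable cells: 79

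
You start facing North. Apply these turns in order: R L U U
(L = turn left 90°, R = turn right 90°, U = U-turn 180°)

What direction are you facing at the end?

Answer: Final heading: North

Derivation:
Start: North
  R (right (90° clockwise)) -> East
  L (left (90° counter-clockwise)) -> North
  U (U-turn (180°)) -> South
  U (U-turn (180°)) -> North
Final: North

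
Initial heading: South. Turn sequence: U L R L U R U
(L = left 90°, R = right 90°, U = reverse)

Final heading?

Start: South
  U (U-turn (180°)) -> North
  L (left (90° counter-clockwise)) -> West
  R (right (90° clockwise)) -> North
  L (left (90° counter-clockwise)) -> West
  U (U-turn (180°)) -> East
  R (right (90° clockwise)) -> South
  U (U-turn (180°)) -> North
Final: North

Answer: Final heading: North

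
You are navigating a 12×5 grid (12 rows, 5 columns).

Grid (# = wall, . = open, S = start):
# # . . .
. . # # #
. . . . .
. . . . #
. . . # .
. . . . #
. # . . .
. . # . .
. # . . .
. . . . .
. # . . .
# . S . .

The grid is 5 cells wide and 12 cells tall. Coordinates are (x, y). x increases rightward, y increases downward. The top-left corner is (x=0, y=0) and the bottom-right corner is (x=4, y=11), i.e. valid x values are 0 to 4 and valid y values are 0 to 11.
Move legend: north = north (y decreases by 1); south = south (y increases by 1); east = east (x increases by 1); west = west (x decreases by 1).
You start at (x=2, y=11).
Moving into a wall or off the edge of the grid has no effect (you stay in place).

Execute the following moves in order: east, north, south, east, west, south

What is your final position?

Start: (x=2, y=11)
  east (east): (x=2, y=11) -> (x=3, y=11)
  north (north): (x=3, y=11) -> (x=3, y=10)
  south (south): (x=3, y=10) -> (x=3, y=11)
  east (east): (x=3, y=11) -> (x=4, y=11)
  west (west): (x=4, y=11) -> (x=3, y=11)
  south (south): blocked, stay at (x=3, y=11)
Final: (x=3, y=11)

Answer: Final position: (x=3, y=11)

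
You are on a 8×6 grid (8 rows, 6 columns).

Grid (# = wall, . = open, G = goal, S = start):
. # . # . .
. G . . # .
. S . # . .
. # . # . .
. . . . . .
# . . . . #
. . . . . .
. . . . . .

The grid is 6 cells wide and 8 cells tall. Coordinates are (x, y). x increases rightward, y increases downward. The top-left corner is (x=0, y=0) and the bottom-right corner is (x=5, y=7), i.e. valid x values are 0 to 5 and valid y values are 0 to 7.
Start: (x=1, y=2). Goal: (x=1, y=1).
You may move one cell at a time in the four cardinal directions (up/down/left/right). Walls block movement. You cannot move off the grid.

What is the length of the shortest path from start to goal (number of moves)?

Answer: Shortest path length: 1

Derivation:
BFS from (x=1, y=2) until reaching (x=1, y=1):
  Distance 0: (x=1, y=2)
  Distance 1: (x=1, y=1), (x=0, y=2), (x=2, y=2)  <- goal reached here
One shortest path (1 moves): (x=1, y=2) -> (x=1, y=1)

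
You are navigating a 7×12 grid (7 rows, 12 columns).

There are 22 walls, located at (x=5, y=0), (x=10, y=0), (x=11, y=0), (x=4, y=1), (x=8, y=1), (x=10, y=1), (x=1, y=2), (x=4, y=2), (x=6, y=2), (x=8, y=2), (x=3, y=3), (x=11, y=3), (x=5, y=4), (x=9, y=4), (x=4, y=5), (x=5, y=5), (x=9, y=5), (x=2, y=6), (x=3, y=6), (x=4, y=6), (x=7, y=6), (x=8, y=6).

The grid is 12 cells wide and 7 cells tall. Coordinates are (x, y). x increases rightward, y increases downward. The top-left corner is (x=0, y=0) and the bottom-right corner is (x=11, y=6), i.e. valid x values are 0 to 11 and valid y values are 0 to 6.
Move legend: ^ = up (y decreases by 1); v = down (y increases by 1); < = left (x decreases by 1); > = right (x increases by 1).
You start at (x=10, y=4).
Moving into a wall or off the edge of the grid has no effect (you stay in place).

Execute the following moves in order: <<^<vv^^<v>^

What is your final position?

Start: (x=10, y=4)
  < (left): blocked, stay at (x=10, y=4)
  < (left): blocked, stay at (x=10, y=4)
  ^ (up): (x=10, y=4) -> (x=10, y=3)
  < (left): (x=10, y=3) -> (x=9, y=3)
  v (down): blocked, stay at (x=9, y=3)
  v (down): blocked, stay at (x=9, y=3)
  ^ (up): (x=9, y=3) -> (x=9, y=2)
  ^ (up): (x=9, y=2) -> (x=9, y=1)
  < (left): blocked, stay at (x=9, y=1)
  v (down): (x=9, y=1) -> (x=9, y=2)
  > (right): (x=9, y=2) -> (x=10, y=2)
  ^ (up): blocked, stay at (x=10, y=2)
Final: (x=10, y=2)

Answer: Final position: (x=10, y=2)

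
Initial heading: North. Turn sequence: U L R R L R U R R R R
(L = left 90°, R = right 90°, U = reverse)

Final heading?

Start: North
  U (U-turn (180°)) -> South
  L (left (90° counter-clockwise)) -> East
  R (right (90° clockwise)) -> South
  R (right (90° clockwise)) -> West
  L (left (90° counter-clockwise)) -> South
  R (right (90° clockwise)) -> West
  U (U-turn (180°)) -> East
  R (right (90° clockwise)) -> South
  R (right (90° clockwise)) -> West
  R (right (90° clockwise)) -> North
  R (right (90° clockwise)) -> East
Final: East

Answer: Final heading: East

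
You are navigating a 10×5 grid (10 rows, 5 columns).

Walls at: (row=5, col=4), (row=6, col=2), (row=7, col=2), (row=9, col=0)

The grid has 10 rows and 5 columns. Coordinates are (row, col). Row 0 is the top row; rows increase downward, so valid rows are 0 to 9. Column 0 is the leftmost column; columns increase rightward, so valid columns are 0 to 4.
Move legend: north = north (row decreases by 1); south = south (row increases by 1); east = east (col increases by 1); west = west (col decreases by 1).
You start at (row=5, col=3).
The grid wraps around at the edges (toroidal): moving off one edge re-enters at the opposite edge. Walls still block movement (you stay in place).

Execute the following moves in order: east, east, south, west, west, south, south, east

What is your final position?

Answer: Final position: (row=8, col=4)

Derivation:
Start: (row=5, col=3)
  east (east): blocked, stay at (row=5, col=3)
  east (east): blocked, stay at (row=5, col=3)
  south (south): (row=5, col=3) -> (row=6, col=3)
  west (west): blocked, stay at (row=6, col=3)
  west (west): blocked, stay at (row=6, col=3)
  south (south): (row=6, col=3) -> (row=7, col=3)
  south (south): (row=7, col=3) -> (row=8, col=3)
  east (east): (row=8, col=3) -> (row=8, col=4)
Final: (row=8, col=4)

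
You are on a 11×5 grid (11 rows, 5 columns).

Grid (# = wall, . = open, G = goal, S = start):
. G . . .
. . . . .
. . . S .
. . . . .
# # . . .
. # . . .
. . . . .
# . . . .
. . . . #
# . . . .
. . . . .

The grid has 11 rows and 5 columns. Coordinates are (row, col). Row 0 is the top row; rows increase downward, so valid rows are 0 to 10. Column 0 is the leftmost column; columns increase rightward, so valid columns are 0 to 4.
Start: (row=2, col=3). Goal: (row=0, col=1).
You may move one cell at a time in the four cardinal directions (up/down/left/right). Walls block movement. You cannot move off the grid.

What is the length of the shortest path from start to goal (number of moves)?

Answer: Shortest path length: 4

Derivation:
BFS from (row=2, col=3) until reaching (row=0, col=1):
  Distance 0: (row=2, col=3)
  Distance 1: (row=1, col=3), (row=2, col=2), (row=2, col=4), (row=3, col=3)
  Distance 2: (row=0, col=3), (row=1, col=2), (row=1, col=4), (row=2, col=1), (row=3, col=2), (row=3, col=4), (row=4, col=3)
  Distance 3: (row=0, col=2), (row=0, col=4), (row=1, col=1), (row=2, col=0), (row=3, col=1), (row=4, col=2), (row=4, col=4), (row=5, col=3)
  Distance 4: (row=0, col=1), (row=1, col=0), (row=3, col=0), (row=5, col=2), (row=5, col=4), (row=6, col=3)  <- goal reached here
One shortest path (4 moves): (row=2, col=3) -> (row=2, col=2) -> (row=2, col=1) -> (row=1, col=1) -> (row=0, col=1)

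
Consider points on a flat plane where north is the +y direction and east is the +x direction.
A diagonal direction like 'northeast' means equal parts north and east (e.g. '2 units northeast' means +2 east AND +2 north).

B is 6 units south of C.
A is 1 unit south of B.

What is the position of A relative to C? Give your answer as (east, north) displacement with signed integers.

Place C at the origin (east=0, north=0).
  B is 6 units south of C: delta (east=+0, north=-6); B at (east=0, north=-6).
  A is 1 unit south of B: delta (east=+0, north=-1); A at (east=0, north=-7).
Therefore A relative to C: (east=0, north=-7).

Answer: A is at (east=0, north=-7) relative to C.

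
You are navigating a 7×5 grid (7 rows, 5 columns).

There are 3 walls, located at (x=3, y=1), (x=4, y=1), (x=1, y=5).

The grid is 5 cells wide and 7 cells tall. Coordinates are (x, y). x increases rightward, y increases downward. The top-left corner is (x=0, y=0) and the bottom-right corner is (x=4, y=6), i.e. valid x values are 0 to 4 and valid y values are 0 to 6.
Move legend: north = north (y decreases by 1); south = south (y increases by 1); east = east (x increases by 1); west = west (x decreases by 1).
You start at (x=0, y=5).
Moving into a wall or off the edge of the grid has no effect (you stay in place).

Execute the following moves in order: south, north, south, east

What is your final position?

Start: (x=0, y=5)
  south (south): (x=0, y=5) -> (x=0, y=6)
  north (north): (x=0, y=6) -> (x=0, y=5)
  south (south): (x=0, y=5) -> (x=0, y=6)
  east (east): (x=0, y=6) -> (x=1, y=6)
Final: (x=1, y=6)

Answer: Final position: (x=1, y=6)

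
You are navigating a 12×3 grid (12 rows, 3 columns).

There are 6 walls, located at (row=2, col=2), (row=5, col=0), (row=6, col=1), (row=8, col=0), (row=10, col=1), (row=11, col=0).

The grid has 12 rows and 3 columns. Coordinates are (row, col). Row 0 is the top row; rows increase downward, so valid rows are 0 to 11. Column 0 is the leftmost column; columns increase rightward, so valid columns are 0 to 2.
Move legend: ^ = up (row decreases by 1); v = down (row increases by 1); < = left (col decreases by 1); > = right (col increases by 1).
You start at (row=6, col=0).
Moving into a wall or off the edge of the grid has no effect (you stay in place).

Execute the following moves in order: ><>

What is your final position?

Answer: Final position: (row=6, col=0)

Derivation:
Start: (row=6, col=0)
  > (right): blocked, stay at (row=6, col=0)
  < (left): blocked, stay at (row=6, col=0)
  > (right): blocked, stay at (row=6, col=0)
Final: (row=6, col=0)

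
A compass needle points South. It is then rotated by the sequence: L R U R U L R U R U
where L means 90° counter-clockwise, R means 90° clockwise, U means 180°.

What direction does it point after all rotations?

Start: South
  L (left (90° counter-clockwise)) -> East
  R (right (90° clockwise)) -> South
  U (U-turn (180°)) -> North
  R (right (90° clockwise)) -> East
  U (U-turn (180°)) -> West
  L (left (90° counter-clockwise)) -> South
  R (right (90° clockwise)) -> West
  U (U-turn (180°)) -> East
  R (right (90° clockwise)) -> South
  U (U-turn (180°)) -> North
Final: North

Answer: Final heading: North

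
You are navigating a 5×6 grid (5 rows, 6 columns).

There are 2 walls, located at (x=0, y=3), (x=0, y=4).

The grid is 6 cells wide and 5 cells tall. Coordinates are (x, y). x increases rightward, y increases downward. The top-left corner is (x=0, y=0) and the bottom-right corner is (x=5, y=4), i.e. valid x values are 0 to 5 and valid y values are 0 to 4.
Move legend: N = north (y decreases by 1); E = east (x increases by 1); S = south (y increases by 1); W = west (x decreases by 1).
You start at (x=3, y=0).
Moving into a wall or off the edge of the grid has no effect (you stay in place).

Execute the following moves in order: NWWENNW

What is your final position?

Answer: Final position: (x=1, y=0)

Derivation:
Start: (x=3, y=0)
  N (north): blocked, stay at (x=3, y=0)
  W (west): (x=3, y=0) -> (x=2, y=0)
  W (west): (x=2, y=0) -> (x=1, y=0)
  E (east): (x=1, y=0) -> (x=2, y=0)
  N (north): blocked, stay at (x=2, y=0)
  N (north): blocked, stay at (x=2, y=0)
  W (west): (x=2, y=0) -> (x=1, y=0)
Final: (x=1, y=0)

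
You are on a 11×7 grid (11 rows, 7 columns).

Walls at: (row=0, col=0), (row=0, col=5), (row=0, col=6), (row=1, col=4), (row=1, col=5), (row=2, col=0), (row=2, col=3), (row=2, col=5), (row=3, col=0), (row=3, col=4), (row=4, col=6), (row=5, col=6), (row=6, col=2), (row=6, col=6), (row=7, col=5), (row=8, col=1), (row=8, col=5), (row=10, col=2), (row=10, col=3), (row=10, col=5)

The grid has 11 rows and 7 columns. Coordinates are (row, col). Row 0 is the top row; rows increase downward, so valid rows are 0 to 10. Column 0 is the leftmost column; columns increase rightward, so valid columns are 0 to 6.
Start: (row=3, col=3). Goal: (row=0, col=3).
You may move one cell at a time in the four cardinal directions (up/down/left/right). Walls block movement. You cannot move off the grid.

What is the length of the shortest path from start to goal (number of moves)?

Answer: Shortest path length: 5

Derivation:
BFS from (row=3, col=3) until reaching (row=0, col=3):
  Distance 0: (row=3, col=3)
  Distance 1: (row=3, col=2), (row=4, col=3)
  Distance 2: (row=2, col=2), (row=3, col=1), (row=4, col=2), (row=4, col=4), (row=5, col=3)
  Distance 3: (row=1, col=2), (row=2, col=1), (row=4, col=1), (row=4, col=5), (row=5, col=2), (row=5, col=4), (row=6, col=3)
  Distance 4: (row=0, col=2), (row=1, col=1), (row=1, col=3), (row=3, col=5), (row=4, col=0), (row=5, col=1), (row=5, col=5), (row=6, col=4), (row=7, col=3)
  Distance 5: (row=0, col=1), (row=0, col=3), (row=1, col=0), (row=3, col=6), (row=5, col=0), (row=6, col=1), (row=6, col=5), (row=7, col=2), (row=7, col=4), (row=8, col=3)  <- goal reached here
One shortest path (5 moves): (row=3, col=3) -> (row=3, col=2) -> (row=2, col=2) -> (row=1, col=2) -> (row=1, col=3) -> (row=0, col=3)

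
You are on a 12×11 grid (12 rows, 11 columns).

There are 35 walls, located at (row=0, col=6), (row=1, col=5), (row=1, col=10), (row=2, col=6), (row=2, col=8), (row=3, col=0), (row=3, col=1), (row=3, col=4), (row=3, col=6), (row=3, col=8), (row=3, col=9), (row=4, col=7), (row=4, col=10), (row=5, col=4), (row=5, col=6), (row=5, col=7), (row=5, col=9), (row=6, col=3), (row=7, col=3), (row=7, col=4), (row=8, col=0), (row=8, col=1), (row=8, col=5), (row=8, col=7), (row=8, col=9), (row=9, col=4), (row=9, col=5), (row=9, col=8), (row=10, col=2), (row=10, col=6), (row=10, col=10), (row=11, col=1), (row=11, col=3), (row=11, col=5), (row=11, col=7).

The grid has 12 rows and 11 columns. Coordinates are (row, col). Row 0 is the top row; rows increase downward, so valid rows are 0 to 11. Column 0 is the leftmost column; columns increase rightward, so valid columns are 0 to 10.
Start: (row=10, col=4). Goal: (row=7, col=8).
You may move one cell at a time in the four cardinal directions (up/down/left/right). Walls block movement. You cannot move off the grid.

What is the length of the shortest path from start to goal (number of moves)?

Answer: Shortest path length: 17

Derivation:
BFS from (row=10, col=4) until reaching (row=7, col=8):
  Distance 0: (row=10, col=4)
  Distance 1: (row=10, col=3), (row=10, col=5), (row=11, col=4)
  Distance 2: (row=9, col=3)
  Distance 3: (row=8, col=3), (row=9, col=2)
  Distance 4: (row=8, col=2), (row=8, col=4), (row=9, col=1)
  Distance 5: (row=7, col=2), (row=9, col=0), (row=10, col=1)
  Distance 6: (row=6, col=2), (row=7, col=1), (row=10, col=0)
  Distance 7: (row=5, col=2), (row=6, col=1), (row=7, col=0), (row=11, col=0)
  Distance 8: (row=4, col=2), (row=5, col=1), (row=5, col=3), (row=6, col=0)
  Distance 9: (row=3, col=2), (row=4, col=1), (row=4, col=3), (row=5, col=0)
  Distance 10: (row=2, col=2), (row=3, col=3), (row=4, col=0), (row=4, col=4)
  Distance 11: (row=1, col=2), (row=2, col=1), (row=2, col=3), (row=4, col=5)
  Distance 12: (row=0, col=2), (row=1, col=1), (row=1, col=3), (row=2, col=0), (row=2, col=4), (row=3, col=5), (row=4, col=6), (row=5, col=5)
  Distance 13: (row=0, col=1), (row=0, col=3), (row=1, col=0), (row=1, col=4), (row=2, col=5), (row=6, col=5)
  Distance 14: (row=0, col=0), (row=0, col=4), (row=6, col=4), (row=6, col=6), (row=7, col=5)
  Distance 15: (row=0, col=5), (row=6, col=7), (row=7, col=6)
  Distance 16: (row=6, col=8), (row=7, col=7), (row=8, col=6)
  Distance 17: (row=5, col=8), (row=6, col=9), (row=7, col=8), (row=9, col=6)  <- goal reached here
One shortest path (17 moves): (row=10, col=4) -> (row=10, col=3) -> (row=9, col=3) -> (row=9, col=2) -> (row=8, col=2) -> (row=7, col=2) -> (row=6, col=2) -> (row=5, col=2) -> (row=5, col=3) -> (row=4, col=3) -> (row=4, col=4) -> (row=4, col=5) -> (row=5, col=5) -> (row=6, col=5) -> (row=6, col=6) -> (row=6, col=7) -> (row=6, col=8) -> (row=7, col=8)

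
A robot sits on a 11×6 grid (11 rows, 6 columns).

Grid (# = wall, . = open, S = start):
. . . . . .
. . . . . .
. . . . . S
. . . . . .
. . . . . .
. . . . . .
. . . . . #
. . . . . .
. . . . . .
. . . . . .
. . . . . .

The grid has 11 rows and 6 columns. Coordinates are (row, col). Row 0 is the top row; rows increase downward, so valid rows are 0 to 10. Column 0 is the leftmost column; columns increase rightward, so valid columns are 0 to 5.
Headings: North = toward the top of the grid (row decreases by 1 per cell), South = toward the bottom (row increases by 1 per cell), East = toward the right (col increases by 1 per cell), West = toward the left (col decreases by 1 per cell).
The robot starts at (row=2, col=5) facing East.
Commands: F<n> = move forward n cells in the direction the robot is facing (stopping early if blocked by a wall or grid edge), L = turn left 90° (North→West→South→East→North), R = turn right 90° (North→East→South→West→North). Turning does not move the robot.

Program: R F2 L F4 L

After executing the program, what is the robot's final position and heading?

Answer: Final position: (row=4, col=5), facing North

Derivation:
Start: (row=2, col=5), facing East
  R: turn right, now facing South
  F2: move forward 2, now at (row=4, col=5)
  L: turn left, now facing East
  F4: move forward 0/4 (blocked), now at (row=4, col=5)
  L: turn left, now facing North
Final: (row=4, col=5), facing North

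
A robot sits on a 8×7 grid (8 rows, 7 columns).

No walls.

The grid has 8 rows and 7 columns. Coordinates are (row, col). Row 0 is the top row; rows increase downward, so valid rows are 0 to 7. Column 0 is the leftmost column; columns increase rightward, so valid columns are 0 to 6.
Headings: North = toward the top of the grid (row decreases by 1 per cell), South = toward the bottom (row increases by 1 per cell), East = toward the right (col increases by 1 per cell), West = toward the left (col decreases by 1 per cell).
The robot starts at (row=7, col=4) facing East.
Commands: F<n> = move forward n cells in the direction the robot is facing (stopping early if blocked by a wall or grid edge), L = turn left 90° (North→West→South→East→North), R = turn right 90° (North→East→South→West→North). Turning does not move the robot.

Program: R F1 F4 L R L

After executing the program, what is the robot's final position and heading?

Start: (row=7, col=4), facing East
  R: turn right, now facing South
  F1: move forward 0/1 (blocked), now at (row=7, col=4)
  F4: move forward 0/4 (blocked), now at (row=7, col=4)
  L: turn left, now facing East
  R: turn right, now facing South
  L: turn left, now facing East
Final: (row=7, col=4), facing East

Answer: Final position: (row=7, col=4), facing East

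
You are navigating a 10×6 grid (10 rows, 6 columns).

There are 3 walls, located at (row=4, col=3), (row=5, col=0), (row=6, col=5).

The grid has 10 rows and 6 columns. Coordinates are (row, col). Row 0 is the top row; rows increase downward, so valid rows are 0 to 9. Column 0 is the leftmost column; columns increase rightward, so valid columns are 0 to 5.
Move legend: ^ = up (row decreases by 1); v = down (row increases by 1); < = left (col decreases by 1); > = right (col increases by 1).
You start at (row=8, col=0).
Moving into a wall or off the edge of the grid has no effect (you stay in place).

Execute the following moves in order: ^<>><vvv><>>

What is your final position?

Answer: Final position: (row=9, col=3)

Derivation:
Start: (row=8, col=0)
  ^ (up): (row=8, col=0) -> (row=7, col=0)
  < (left): blocked, stay at (row=7, col=0)
  > (right): (row=7, col=0) -> (row=7, col=1)
  > (right): (row=7, col=1) -> (row=7, col=2)
  < (left): (row=7, col=2) -> (row=7, col=1)
  v (down): (row=7, col=1) -> (row=8, col=1)
  v (down): (row=8, col=1) -> (row=9, col=1)
  v (down): blocked, stay at (row=9, col=1)
  > (right): (row=9, col=1) -> (row=9, col=2)
  < (left): (row=9, col=2) -> (row=9, col=1)
  > (right): (row=9, col=1) -> (row=9, col=2)
  > (right): (row=9, col=2) -> (row=9, col=3)
Final: (row=9, col=3)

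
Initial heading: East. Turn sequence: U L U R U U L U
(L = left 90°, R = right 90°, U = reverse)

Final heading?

Answer: Final heading: South

Derivation:
Start: East
  U (U-turn (180°)) -> West
  L (left (90° counter-clockwise)) -> South
  U (U-turn (180°)) -> North
  R (right (90° clockwise)) -> East
  U (U-turn (180°)) -> West
  U (U-turn (180°)) -> East
  L (left (90° counter-clockwise)) -> North
  U (U-turn (180°)) -> South
Final: South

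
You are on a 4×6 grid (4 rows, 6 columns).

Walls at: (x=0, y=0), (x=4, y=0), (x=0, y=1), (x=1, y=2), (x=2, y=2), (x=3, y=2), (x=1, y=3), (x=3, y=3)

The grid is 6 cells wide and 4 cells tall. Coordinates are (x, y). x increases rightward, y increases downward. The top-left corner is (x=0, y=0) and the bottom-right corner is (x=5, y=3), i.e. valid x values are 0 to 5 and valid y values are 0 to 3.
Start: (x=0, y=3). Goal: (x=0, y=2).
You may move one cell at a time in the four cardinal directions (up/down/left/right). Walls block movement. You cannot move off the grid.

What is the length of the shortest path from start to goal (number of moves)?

BFS from (x=0, y=3) until reaching (x=0, y=2):
  Distance 0: (x=0, y=3)
  Distance 1: (x=0, y=2)  <- goal reached here
One shortest path (1 moves): (x=0, y=3) -> (x=0, y=2)

Answer: Shortest path length: 1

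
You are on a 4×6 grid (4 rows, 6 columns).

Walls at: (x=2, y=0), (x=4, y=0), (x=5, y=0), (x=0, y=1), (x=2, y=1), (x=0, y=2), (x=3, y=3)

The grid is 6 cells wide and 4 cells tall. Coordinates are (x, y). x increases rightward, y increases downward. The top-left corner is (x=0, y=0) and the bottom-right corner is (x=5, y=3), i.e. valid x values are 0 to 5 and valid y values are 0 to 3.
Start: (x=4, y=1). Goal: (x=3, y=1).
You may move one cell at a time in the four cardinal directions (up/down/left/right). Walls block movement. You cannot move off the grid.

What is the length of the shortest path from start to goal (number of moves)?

BFS from (x=4, y=1) until reaching (x=3, y=1):
  Distance 0: (x=4, y=1)
  Distance 1: (x=3, y=1), (x=5, y=1), (x=4, y=2)  <- goal reached here
One shortest path (1 moves): (x=4, y=1) -> (x=3, y=1)

Answer: Shortest path length: 1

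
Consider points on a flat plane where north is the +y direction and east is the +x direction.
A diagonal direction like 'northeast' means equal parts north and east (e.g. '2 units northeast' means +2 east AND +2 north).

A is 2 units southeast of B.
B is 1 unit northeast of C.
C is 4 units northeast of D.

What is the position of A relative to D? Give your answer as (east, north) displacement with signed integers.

Place D at the origin (east=0, north=0).
  C is 4 units northeast of D: delta (east=+4, north=+4); C at (east=4, north=4).
  B is 1 unit northeast of C: delta (east=+1, north=+1); B at (east=5, north=5).
  A is 2 units southeast of B: delta (east=+2, north=-2); A at (east=7, north=3).
Therefore A relative to D: (east=7, north=3).

Answer: A is at (east=7, north=3) relative to D.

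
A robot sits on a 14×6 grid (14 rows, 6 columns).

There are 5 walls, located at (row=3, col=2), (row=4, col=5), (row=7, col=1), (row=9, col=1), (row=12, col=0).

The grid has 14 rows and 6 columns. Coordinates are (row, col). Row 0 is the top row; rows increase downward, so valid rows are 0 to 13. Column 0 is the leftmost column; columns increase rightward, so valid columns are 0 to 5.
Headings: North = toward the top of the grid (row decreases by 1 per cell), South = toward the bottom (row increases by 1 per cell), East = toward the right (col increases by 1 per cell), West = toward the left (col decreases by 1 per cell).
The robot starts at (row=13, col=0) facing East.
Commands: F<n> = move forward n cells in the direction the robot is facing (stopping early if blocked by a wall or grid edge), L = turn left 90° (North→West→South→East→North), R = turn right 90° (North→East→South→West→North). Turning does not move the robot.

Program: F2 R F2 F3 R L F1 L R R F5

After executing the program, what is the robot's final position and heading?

Start: (row=13, col=0), facing East
  F2: move forward 2, now at (row=13, col=2)
  R: turn right, now facing South
  F2: move forward 0/2 (blocked), now at (row=13, col=2)
  F3: move forward 0/3 (blocked), now at (row=13, col=2)
  R: turn right, now facing West
  L: turn left, now facing South
  F1: move forward 0/1 (blocked), now at (row=13, col=2)
  L: turn left, now facing East
  R: turn right, now facing South
  R: turn right, now facing West
  F5: move forward 2/5 (blocked), now at (row=13, col=0)
Final: (row=13, col=0), facing West

Answer: Final position: (row=13, col=0), facing West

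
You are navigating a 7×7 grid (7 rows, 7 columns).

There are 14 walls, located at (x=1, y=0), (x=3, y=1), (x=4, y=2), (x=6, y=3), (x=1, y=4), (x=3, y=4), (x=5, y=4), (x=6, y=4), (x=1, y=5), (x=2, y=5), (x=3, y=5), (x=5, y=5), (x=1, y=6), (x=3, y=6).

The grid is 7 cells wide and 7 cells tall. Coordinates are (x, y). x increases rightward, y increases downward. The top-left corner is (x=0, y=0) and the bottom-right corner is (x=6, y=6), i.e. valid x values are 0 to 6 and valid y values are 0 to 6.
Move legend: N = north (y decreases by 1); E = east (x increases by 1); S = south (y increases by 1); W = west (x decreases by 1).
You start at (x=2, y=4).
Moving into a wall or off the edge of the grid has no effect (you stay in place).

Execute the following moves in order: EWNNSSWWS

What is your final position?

Answer: Final position: (x=2, y=4)

Derivation:
Start: (x=2, y=4)
  E (east): blocked, stay at (x=2, y=4)
  W (west): blocked, stay at (x=2, y=4)
  N (north): (x=2, y=4) -> (x=2, y=3)
  N (north): (x=2, y=3) -> (x=2, y=2)
  S (south): (x=2, y=2) -> (x=2, y=3)
  S (south): (x=2, y=3) -> (x=2, y=4)
  W (west): blocked, stay at (x=2, y=4)
  W (west): blocked, stay at (x=2, y=4)
  S (south): blocked, stay at (x=2, y=4)
Final: (x=2, y=4)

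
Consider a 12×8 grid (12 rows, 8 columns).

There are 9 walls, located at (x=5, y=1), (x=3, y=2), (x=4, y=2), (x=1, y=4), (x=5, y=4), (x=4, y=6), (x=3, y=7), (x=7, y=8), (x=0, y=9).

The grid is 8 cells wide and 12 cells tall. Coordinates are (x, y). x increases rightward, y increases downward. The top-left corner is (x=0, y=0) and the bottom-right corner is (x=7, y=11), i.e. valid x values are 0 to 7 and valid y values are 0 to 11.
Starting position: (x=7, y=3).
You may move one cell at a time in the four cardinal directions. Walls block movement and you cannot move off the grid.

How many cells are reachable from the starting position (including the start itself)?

BFS flood-fill from (x=7, y=3):
  Distance 0: (x=7, y=3)
  Distance 1: (x=7, y=2), (x=6, y=3), (x=7, y=4)
  Distance 2: (x=7, y=1), (x=6, y=2), (x=5, y=3), (x=6, y=4), (x=7, y=5)
  Distance 3: (x=7, y=0), (x=6, y=1), (x=5, y=2), (x=4, y=3), (x=6, y=5), (x=7, y=6)
  Distance 4: (x=6, y=0), (x=3, y=3), (x=4, y=4), (x=5, y=5), (x=6, y=6), (x=7, y=7)
  Distance 5: (x=5, y=0), (x=2, y=3), (x=3, y=4), (x=4, y=5), (x=5, y=6), (x=6, y=7)
  Distance 6: (x=4, y=0), (x=2, y=2), (x=1, y=3), (x=2, y=4), (x=3, y=5), (x=5, y=7), (x=6, y=8)
  Distance 7: (x=3, y=0), (x=2, y=1), (x=4, y=1), (x=1, y=2), (x=0, y=3), (x=2, y=5), (x=3, y=6), (x=4, y=7), (x=5, y=8), (x=6, y=9)
  Distance 8: (x=2, y=0), (x=1, y=1), (x=3, y=1), (x=0, y=2), (x=0, y=4), (x=1, y=5), (x=2, y=6), (x=4, y=8), (x=5, y=9), (x=7, y=9), (x=6, y=10)
  Distance 9: (x=1, y=0), (x=0, y=1), (x=0, y=5), (x=1, y=6), (x=2, y=7), (x=3, y=8), (x=4, y=9), (x=5, y=10), (x=7, y=10), (x=6, y=11)
  Distance 10: (x=0, y=0), (x=0, y=6), (x=1, y=7), (x=2, y=8), (x=3, y=9), (x=4, y=10), (x=5, y=11), (x=7, y=11)
  Distance 11: (x=0, y=7), (x=1, y=8), (x=2, y=9), (x=3, y=10), (x=4, y=11)
  Distance 12: (x=0, y=8), (x=1, y=9), (x=2, y=10), (x=3, y=11)
  Distance 13: (x=1, y=10), (x=2, y=11)
  Distance 14: (x=0, y=10), (x=1, y=11)
  Distance 15: (x=0, y=11)
Total reachable: 87 (grid has 87 open cells total)

Answer: Reachable cells: 87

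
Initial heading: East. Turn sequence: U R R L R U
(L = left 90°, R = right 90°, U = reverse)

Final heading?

Answer: Final heading: West

Derivation:
Start: East
  U (U-turn (180°)) -> West
  R (right (90° clockwise)) -> North
  R (right (90° clockwise)) -> East
  L (left (90° counter-clockwise)) -> North
  R (right (90° clockwise)) -> East
  U (U-turn (180°)) -> West
Final: West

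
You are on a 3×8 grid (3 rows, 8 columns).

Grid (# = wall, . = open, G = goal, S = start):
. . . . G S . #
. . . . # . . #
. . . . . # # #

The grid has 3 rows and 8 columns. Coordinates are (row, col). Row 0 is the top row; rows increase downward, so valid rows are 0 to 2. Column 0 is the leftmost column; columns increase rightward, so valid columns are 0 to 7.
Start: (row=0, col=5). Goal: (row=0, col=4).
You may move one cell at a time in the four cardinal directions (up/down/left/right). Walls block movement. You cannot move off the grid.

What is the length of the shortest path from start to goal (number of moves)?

Answer: Shortest path length: 1

Derivation:
BFS from (row=0, col=5) until reaching (row=0, col=4):
  Distance 0: (row=0, col=5)
  Distance 1: (row=0, col=4), (row=0, col=6), (row=1, col=5)  <- goal reached here
One shortest path (1 moves): (row=0, col=5) -> (row=0, col=4)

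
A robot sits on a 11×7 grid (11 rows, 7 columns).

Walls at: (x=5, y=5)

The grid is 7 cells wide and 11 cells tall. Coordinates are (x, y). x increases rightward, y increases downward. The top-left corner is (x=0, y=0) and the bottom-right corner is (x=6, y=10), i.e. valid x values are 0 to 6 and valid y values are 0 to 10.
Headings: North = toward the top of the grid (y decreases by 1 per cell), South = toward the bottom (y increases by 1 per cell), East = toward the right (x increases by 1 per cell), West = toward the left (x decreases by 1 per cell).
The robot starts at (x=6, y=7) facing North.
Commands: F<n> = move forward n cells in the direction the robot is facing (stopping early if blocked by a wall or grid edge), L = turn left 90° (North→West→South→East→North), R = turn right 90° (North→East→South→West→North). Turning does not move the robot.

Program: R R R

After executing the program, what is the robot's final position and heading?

Start: (x=6, y=7), facing North
  R: turn right, now facing East
  R: turn right, now facing South
  R: turn right, now facing West
Final: (x=6, y=7), facing West

Answer: Final position: (x=6, y=7), facing West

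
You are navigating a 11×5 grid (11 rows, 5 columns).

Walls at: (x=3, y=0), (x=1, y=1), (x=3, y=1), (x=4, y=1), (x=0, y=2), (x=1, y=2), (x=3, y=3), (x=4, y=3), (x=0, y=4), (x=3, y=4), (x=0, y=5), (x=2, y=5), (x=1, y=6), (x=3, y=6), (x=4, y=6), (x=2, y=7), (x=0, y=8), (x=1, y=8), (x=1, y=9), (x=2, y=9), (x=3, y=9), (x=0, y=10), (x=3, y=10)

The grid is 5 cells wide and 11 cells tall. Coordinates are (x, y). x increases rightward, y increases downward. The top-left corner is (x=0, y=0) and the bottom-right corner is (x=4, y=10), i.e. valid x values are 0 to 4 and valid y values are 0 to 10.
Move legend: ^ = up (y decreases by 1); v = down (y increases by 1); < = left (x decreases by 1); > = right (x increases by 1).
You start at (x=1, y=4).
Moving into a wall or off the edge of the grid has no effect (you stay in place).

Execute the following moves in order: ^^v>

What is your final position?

Answer: Final position: (x=2, y=4)

Derivation:
Start: (x=1, y=4)
  ^ (up): (x=1, y=4) -> (x=1, y=3)
  ^ (up): blocked, stay at (x=1, y=3)
  v (down): (x=1, y=3) -> (x=1, y=4)
  > (right): (x=1, y=4) -> (x=2, y=4)
Final: (x=2, y=4)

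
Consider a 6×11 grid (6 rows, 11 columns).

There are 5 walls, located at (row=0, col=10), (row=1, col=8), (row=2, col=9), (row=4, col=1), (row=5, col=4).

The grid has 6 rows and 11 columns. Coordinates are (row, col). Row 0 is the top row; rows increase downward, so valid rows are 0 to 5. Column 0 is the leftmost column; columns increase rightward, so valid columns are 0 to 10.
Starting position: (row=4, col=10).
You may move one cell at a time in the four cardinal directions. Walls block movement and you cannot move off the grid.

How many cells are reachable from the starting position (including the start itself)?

BFS flood-fill from (row=4, col=10):
  Distance 0: (row=4, col=10)
  Distance 1: (row=3, col=10), (row=4, col=9), (row=5, col=10)
  Distance 2: (row=2, col=10), (row=3, col=9), (row=4, col=8), (row=5, col=9)
  Distance 3: (row=1, col=10), (row=3, col=8), (row=4, col=7), (row=5, col=8)
  Distance 4: (row=1, col=9), (row=2, col=8), (row=3, col=7), (row=4, col=6), (row=5, col=7)
  Distance 5: (row=0, col=9), (row=2, col=7), (row=3, col=6), (row=4, col=5), (row=5, col=6)
  Distance 6: (row=0, col=8), (row=1, col=7), (row=2, col=6), (row=3, col=5), (row=4, col=4), (row=5, col=5)
  Distance 7: (row=0, col=7), (row=1, col=6), (row=2, col=5), (row=3, col=4), (row=4, col=3)
  Distance 8: (row=0, col=6), (row=1, col=5), (row=2, col=4), (row=3, col=3), (row=4, col=2), (row=5, col=3)
  Distance 9: (row=0, col=5), (row=1, col=4), (row=2, col=3), (row=3, col=2), (row=5, col=2)
  Distance 10: (row=0, col=4), (row=1, col=3), (row=2, col=2), (row=3, col=1), (row=5, col=1)
  Distance 11: (row=0, col=3), (row=1, col=2), (row=2, col=1), (row=3, col=0), (row=5, col=0)
  Distance 12: (row=0, col=2), (row=1, col=1), (row=2, col=0), (row=4, col=0)
  Distance 13: (row=0, col=1), (row=1, col=0)
  Distance 14: (row=0, col=0)
Total reachable: 61 (grid has 61 open cells total)

Answer: Reachable cells: 61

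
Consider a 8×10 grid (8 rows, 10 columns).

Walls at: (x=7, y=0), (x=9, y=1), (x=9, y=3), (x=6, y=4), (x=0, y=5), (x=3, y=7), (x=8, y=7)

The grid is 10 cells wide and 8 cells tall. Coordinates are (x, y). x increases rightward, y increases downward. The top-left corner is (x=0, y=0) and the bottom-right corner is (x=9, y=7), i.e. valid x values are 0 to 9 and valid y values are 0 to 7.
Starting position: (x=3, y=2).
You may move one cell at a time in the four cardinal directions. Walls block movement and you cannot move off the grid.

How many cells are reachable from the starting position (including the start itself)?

BFS flood-fill from (x=3, y=2):
  Distance 0: (x=3, y=2)
  Distance 1: (x=3, y=1), (x=2, y=2), (x=4, y=2), (x=3, y=3)
  Distance 2: (x=3, y=0), (x=2, y=1), (x=4, y=1), (x=1, y=2), (x=5, y=2), (x=2, y=3), (x=4, y=3), (x=3, y=4)
  Distance 3: (x=2, y=0), (x=4, y=0), (x=1, y=1), (x=5, y=1), (x=0, y=2), (x=6, y=2), (x=1, y=3), (x=5, y=3), (x=2, y=4), (x=4, y=4), (x=3, y=5)
  Distance 4: (x=1, y=0), (x=5, y=0), (x=0, y=1), (x=6, y=1), (x=7, y=2), (x=0, y=3), (x=6, y=3), (x=1, y=4), (x=5, y=4), (x=2, y=5), (x=4, y=5), (x=3, y=6)
  Distance 5: (x=0, y=0), (x=6, y=0), (x=7, y=1), (x=8, y=2), (x=7, y=3), (x=0, y=4), (x=1, y=5), (x=5, y=5), (x=2, y=6), (x=4, y=6)
  Distance 6: (x=8, y=1), (x=9, y=2), (x=8, y=3), (x=7, y=4), (x=6, y=5), (x=1, y=6), (x=5, y=6), (x=2, y=7), (x=4, y=7)
  Distance 7: (x=8, y=0), (x=8, y=4), (x=7, y=5), (x=0, y=6), (x=6, y=6), (x=1, y=7), (x=5, y=7)
  Distance 8: (x=9, y=0), (x=9, y=4), (x=8, y=5), (x=7, y=6), (x=0, y=7), (x=6, y=7)
  Distance 9: (x=9, y=5), (x=8, y=6), (x=7, y=7)
  Distance 10: (x=9, y=6)
  Distance 11: (x=9, y=7)
Total reachable: 73 (grid has 73 open cells total)

Answer: Reachable cells: 73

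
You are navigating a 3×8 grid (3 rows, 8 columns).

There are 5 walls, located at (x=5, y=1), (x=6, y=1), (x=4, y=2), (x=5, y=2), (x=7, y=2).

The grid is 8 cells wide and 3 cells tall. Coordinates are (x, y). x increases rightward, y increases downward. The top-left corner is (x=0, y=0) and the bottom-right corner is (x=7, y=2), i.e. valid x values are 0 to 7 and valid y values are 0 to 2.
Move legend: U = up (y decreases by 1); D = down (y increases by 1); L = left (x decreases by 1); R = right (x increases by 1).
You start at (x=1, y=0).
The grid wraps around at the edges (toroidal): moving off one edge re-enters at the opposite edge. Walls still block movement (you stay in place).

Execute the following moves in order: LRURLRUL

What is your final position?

Answer: Final position: (x=1, y=1)

Derivation:
Start: (x=1, y=0)
  L (left): (x=1, y=0) -> (x=0, y=0)
  R (right): (x=0, y=0) -> (x=1, y=0)
  U (up): (x=1, y=0) -> (x=1, y=2)
  R (right): (x=1, y=2) -> (x=2, y=2)
  L (left): (x=2, y=2) -> (x=1, y=2)
  R (right): (x=1, y=2) -> (x=2, y=2)
  U (up): (x=2, y=2) -> (x=2, y=1)
  L (left): (x=2, y=1) -> (x=1, y=1)
Final: (x=1, y=1)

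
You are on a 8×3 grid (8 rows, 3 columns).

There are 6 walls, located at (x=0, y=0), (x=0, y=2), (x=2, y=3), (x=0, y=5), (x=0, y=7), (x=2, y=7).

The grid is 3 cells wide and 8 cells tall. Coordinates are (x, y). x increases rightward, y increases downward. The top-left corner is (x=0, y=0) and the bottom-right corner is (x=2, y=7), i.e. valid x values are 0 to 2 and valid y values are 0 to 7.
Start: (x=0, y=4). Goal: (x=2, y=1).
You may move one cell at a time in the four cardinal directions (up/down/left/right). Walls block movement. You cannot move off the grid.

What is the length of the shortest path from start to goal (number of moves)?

Answer: Shortest path length: 5

Derivation:
BFS from (x=0, y=4) until reaching (x=2, y=1):
  Distance 0: (x=0, y=4)
  Distance 1: (x=0, y=3), (x=1, y=4)
  Distance 2: (x=1, y=3), (x=2, y=4), (x=1, y=5)
  Distance 3: (x=1, y=2), (x=2, y=5), (x=1, y=6)
  Distance 4: (x=1, y=1), (x=2, y=2), (x=0, y=6), (x=2, y=6), (x=1, y=7)
  Distance 5: (x=1, y=0), (x=0, y=1), (x=2, y=1)  <- goal reached here
One shortest path (5 moves): (x=0, y=4) -> (x=1, y=4) -> (x=1, y=3) -> (x=1, y=2) -> (x=2, y=2) -> (x=2, y=1)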